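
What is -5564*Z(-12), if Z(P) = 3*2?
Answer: -33384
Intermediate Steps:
Z(P) = 6
-5564*Z(-12) = -5564*6 = -33384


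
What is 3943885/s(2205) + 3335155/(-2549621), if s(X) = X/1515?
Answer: 1015596123508300/374794287 ≈ 2.7097e+6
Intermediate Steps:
s(X) = X/1515 (s(X) = X*(1/1515) = X/1515)
3943885/s(2205) + 3335155/(-2549621) = 3943885/(((1/1515)*2205)) + 3335155/(-2549621) = 3943885/(147/101) + 3335155*(-1/2549621) = 3943885*(101/147) - 3335155/2549621 = 398332385/147 - 3335155/2549621 = 1015596123508300/374794287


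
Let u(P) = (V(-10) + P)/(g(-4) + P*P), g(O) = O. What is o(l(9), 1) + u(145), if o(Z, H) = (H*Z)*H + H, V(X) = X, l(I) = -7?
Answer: -41997/7007 ≈ -5.9936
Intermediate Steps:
o(Z, H) = H + Z*H² (o(Z, H) = Z*H² + H = H + Z*H²)
u(P) = (-10 + P)/(-4 + P²) (u(P) = (-10 + P)/(-4 + P*P) = (-10 + P)/(-4 + P²))
o(l(9), 1) + u(145) = 1*(1 + 1*(-7)) + (-10 + 145)/(-4 + 145²) = 1*(1 - 7) + 135/(-4 + 21025) = 1*(-6) + 135/21021 = -6 + (1/21021)*135 = -6 + 45/7007 = -41997/7007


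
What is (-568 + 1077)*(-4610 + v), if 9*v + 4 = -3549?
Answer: -22926887/9 ≈ -2.5474e+6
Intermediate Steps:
v = -3553/9 (v = -4/9 + (1/9)*(-3549) = -4/9 - 1183/3 = -3553/9 ≈ -394.78)
(-568 + 1077)*(-4610 + v) = (-568 + 1077)*(-4610 - 3553/9) = 509*(-45043/9) = -22926887/9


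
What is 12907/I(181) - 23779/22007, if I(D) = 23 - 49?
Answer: -284662603/572182 ≈ -497.50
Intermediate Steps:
I(D) = -26
12907/I(181) - 23779/22007 = 12907/(-26) - 23779/22007 = 12907*(-1/26) - 23779*1/22007 = -12907/26 - 23779/22007 = -284662603/572182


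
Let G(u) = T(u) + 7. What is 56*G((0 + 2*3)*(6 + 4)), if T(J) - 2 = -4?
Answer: 280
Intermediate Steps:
T(J) = -2 (T(J) = 2 - 4 = -2)
G(u) = 5 (G(u) = -2 + 7 = 5)
56*G((0 + 2*3)*(6 + 4)) = 56*5 = 280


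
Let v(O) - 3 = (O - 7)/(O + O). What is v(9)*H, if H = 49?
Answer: 1372/9 ≈ 152.44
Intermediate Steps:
v(O) = 3 + (-7 + O)/(2*O) (v(O) = 3 + (O - 7)/(O + O) = 3 + (-7 + O)/((2*O)) = 3 + (-7 + O)*(1/(2*O)) = 3 + (-7 + O)/(2*O))
v(9)*H = ((7/2)*(-1 + 9)/9)*49 = ((7/2)*(⅑)*8)*49 = (28/9)*49 = 1372/9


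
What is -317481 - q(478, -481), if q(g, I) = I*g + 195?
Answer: -87758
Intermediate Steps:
q(g, I) = 195 + I*g
-317481 - q(478, -481) = -317481 - (195 - 481*478) = -317481 - (195 - 229918) = -317481 - 1*(-229723) = -317481 + 229723 = -87758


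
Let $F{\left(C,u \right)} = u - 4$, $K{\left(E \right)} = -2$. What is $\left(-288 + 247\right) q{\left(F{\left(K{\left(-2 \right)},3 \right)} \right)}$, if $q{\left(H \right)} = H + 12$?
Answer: $-451$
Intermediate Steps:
$F{\left(C,u \right)} = -4 + u$ ($F{\left(C,u \right)} = u - 4 = -4 + u$)
$q{\left(H \right)} = 12 + H$
$\left(-288 + 247\right) q{\left(F{\left(K{\left(-2 \right)},3 \right)} \right)} = \left(-288 + 247\right) \left(12 + \left(-4 + 3\right)\right) = - 41 \left(12 - 1\right) = \left(-41\right) 11 = -451$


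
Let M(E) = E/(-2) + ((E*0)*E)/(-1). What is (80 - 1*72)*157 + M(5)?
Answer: 2507/2 ≈ 1253.5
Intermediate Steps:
M(E) = -E/2 (M(E) = E*(-½) + (0*E)*(-1) = -E/2 + 0*(-1) = -E/2 + 0 = -E/2)
(80 - 1*72)*157 + M(5) = (80 - 1*72)*157 - ½*5 = (80 - 72)*157 - 5/2 = 8*157 - 5/2 = 1256 - 5/2 = 2507/2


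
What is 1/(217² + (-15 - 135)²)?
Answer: 1/69589 ≈ 1.4370e-5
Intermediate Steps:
1/(217² + (-15 - 135)²) = 1/(47089 + (-150)²) = 1/(47089 + 22500) = 1/69589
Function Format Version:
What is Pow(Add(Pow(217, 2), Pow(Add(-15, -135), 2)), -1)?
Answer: Rational(1, 69589) ≈ 1.4370e-5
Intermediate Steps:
Pow(Add(Pow(217, 2), Pow(Add(-15, -135), 2)), -1) = Pow(Add(47089, Pow(-150, 2)), -1) = Pow(Add(47089, 22500), -1) = Pow(69589, -1) = Rational(1, 69589)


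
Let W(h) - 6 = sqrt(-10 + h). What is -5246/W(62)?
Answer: 7869/4 - 2623*sqrt(13)/4 ≈ -397.09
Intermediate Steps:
W(h) = 6 + sqrt(-10 + h)
-5246/W(62) = -5246/(6 + sqrt(-10 + 62)) = -5246/(6 + sqrt(52)) = -5246/(6 + 2*sqrt(13))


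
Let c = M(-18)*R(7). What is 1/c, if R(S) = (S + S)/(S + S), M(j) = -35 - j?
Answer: -1/17 ≈ -0.058824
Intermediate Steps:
R(S) = 1 (R(S) = (2*S)/((2*S)) = (2*S)*(1/(2*S)) = 1)
c = -17 (c = (-35 - 1*(-18))*1 = (-35 + 18)*1 = -17*1 = -17)
1/c = 1/(-17) = -1/17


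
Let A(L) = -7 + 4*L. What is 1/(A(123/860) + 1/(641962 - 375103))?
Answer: -57374685/368798923 ≈ -0.15557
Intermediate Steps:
1/(A(123/860) + 1/(641962 - 375103)) = 1/((-7 + 4*(123/860)) + 1/(641962 - 375103)) = 1/((-7 + 4*(123*(1/860))) + 1/266859) = 1/((-7 + 4*(123/860)) + 1/266859) = 1/((-7 + 123/215) + 1/266859) = 1/(-1382/215 + 1/266859) = 1/(-368798923/57374685) = -57374685/368798923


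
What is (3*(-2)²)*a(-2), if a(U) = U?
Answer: -24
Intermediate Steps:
(3*(-2)²)*a(-2) = (3*(-2)²)*(-2) = (3*4)*(-2) = 12*(-2) = -24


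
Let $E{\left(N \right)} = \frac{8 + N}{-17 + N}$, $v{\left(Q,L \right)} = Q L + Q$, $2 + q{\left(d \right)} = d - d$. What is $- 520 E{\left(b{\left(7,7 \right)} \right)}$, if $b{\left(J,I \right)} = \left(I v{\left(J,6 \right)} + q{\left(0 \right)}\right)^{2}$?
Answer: $- \frac{7558785}{14533} \approx -520.11$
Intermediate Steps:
$q{\left(d \right)} = -2$ ($q{\left(d \right)} = -2 + \left(d - d\right) = -2 + 0 = -2$)
$v{\left(Q,L \right)} = Q + L Q$ ($v{\left(Q,L \right)} = L Q + Q = Q + L Q$)
$b{\left(J,I \right)} = \left(-2 + 7 I J\right)^{2}$ ($b{\left(J,I \right)} = \left(I J \left(1 + 6\right) - 2\right)^{2} = \left(I J 7 - 2\right)^{2} = \left(I 7 J - 2\right)^{2} = \left(7 I J - 2\right)^{2} = \left(-2 + 7 I J\right)^{2}$)
$E{\left(N \right)} = \frac{8 + N}{-17 + N}$
$- 520 E{\left(b{\left(7,7 \right)} \right)} = - 520 \frac{8 + \left(-2 + 7 \cdot 7 \cdot 7\right)^{2}}{-17 + \left(-2 + 7 \cdot 7 \cdot 7\right)^{2}} = - 520 \frac{8 + \left(-2 + 343\right)^{2}}{-17 + \left(-2 + 343\right)^{2}} = - 520 \frac{8 + 341^{2}}{-17 + 341^{2}} = - 520 \frac{8 + 116281}{-17 + 116281} = - 520 \cdot \frac{1}{116264} \cdot 116289 = \left(-520\right) \frac{116289}{116264} = - \frac{7558785}{14533}$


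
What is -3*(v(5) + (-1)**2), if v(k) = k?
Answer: -18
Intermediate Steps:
-3*(v(5) + (-1)**2) = -3*(5 + (-1)**2) = -3*(5 + 1) = -3*6 = -18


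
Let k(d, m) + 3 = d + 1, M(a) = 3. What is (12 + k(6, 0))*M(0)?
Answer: 48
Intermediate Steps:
k(d, m) = -2 + d (k(d, m) = -3 + (d + 1) = -3 + (1 + d) = -2 + d)
(12 + k(6, 0))*M(0) = (12 + (-2 + 6))*3 = (12 + 4)*3 = 16*3 = 48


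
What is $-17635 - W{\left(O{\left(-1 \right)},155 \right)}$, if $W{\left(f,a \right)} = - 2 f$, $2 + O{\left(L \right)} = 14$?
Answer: $-17611$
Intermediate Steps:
$O{\left(L \right)} = 12$ ($O{\left(L \right)} = -2 + 14 = 12$)
$-17635 - W{\left(O{\left(-1 \right)},155 \right)} = -17635 - \left(-2\right) 12 = -17635 - -24 = -17635 + 24 = -17611$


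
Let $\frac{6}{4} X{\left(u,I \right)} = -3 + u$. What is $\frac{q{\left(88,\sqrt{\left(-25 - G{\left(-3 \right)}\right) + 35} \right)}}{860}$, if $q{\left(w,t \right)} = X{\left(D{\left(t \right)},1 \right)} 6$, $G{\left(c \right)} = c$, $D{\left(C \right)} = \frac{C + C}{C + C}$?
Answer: $- \frac{2}{215} \approx -0.0093023$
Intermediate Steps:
$D{\left(C \right)} = 1$ ($D{\left(C \right)} = \frac{2 C}{2 C} = 2 C \frac{1}{2 C} = 1$)
$X{\left(u,I \right)} = -2 + \frac{2 u}{3}$ ($X{\left(u,I \right)} = \frac{2 \left(-3 + u\right)}{3} = -2 + \frac{2 u}{3}$)
$q{\left(w,t \right)} = -8$ ($q{\left(w,t \right)} = \left(-2 + \frac{2}{3} \cdot 1\right) 6 = \left(-2 + \frac{2}{3}\right) 6 = \left(- \frac{4}{3}\right) 6 = -8$)
$\frac{q{\left(88,\sqrt{\left(-25 - G{\left(-3 \right)}\right) + 35} \right)}}{860} = - \frac{8}{860} = \left(-8\right) \frac{1}{860} = - \frac{2}{215}$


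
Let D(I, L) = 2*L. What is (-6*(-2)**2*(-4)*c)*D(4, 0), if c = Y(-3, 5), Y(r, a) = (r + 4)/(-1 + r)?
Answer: 0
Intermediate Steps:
Y(r, a) = (4 + r)/(-1 + r)
c = -1/4 (c = (4 - 3)/(-1 - 3) = 1/(-4) = -1/4*1 = -1/4 ≈ -0.25000)
(-6*(-2)**2*(-4)*c)*D(4, 0) = (-6*(-2)**2*(-4)*(-1)/4)*(2*0) = -6*4*(-4)*(-1)/4*0 = -(-96)*(-1)/4*0 = -6*4*0 = -24*0 = 0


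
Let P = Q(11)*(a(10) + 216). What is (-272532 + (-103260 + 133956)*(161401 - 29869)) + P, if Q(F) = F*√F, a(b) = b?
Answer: 4037233740 + 2486*√11 ≈ 4.0372e+9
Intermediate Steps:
Q(F) = F^(3/2)
P = 2486*√11 (P = 11^(3/2)*(10 + 216) = (11*√11)*226 = 2486*√11 ≈ 8245.1)
(-272532 + (-103260 + 133956)*(161401 - 29869)) + P = (-272532 + (-103260 + 133956)*(161401 - 29869)) + 2486*√11 = (-272532 + 30696*131532) + 2486*√11 = (-272532 + 4037506272) + 2486*√11 = 4037233740 + 2486*√11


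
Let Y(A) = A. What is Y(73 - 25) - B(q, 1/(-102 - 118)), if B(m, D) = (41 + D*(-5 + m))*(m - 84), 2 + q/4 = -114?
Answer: 1302633/55 ≈ 23684.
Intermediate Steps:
q = -464 (q = -8 + 4*(-114) = -8 - 456 = -464)
B(m, D) = (-84 + m)*(41 + D*(-5 + m)) (B(m, D) = (41 + D*(-5 + m))*(-84 + m) = (-84 + m)*(41 + D*(-5 + m)))
Y(73 - 25) - B(q, 1/(-102 - 118)) = (73 - 25) - (-3444 + 41*(-464) + 420/(-102 - 118) + (-464)²/(-102 - 118) - 89*(-464)/(-102 - 118)) = 48 - (-3444 - 19024 + 420/(-220) + 215296/(-220) - 89*(-464)/(-220)) = 48 - (-3444 - 19024 + 420*(-1/220) - 1/220*215296 - 89*(-1/220)*(-464)) = 48 - (-3444 - 19024 - 21/11 - 53824/55 - 10324/55) = 48 - 1*(-1299993/55) = 48 + 1299993/55 = 1302633/55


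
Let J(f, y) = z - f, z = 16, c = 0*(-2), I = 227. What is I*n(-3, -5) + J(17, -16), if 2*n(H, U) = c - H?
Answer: 679/2 ≈ 339.50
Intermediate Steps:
c = 0
n(H, U) = -H/2 (n(H, U) = (0 - H)/2 = (-H)/2 = -H/2)
J(f, y) = 16 - f
I*n(-3, -5) + J(17, -16) = 227*(-½*(-3)) + (16 - 1*17) = 227*(3/2) + (16 - 17) = 681/2 - 1 = 679/2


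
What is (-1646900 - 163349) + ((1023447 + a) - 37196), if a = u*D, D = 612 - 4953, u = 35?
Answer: -975933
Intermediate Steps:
D = -4341
a = -151935 (a = 35*(-4341) = -151935)
(-1646900 - 163349) + ((1023447 + a) - 37196) = (-1646900 - 163349) + ((1023447 - 151935) - 37196) = -1810249 + (871512 - 37196) = -1810249 + 834316 = -975933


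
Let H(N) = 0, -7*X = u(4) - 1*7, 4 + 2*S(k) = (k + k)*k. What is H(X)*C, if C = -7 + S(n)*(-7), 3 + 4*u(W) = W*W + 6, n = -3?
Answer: 0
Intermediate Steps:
u(W) = 3/4 + W**2/4 (u(W) = -3/4 + (W*W + 6)/4 = -3/4 + (W**2 + 6)/4 = -3/4 + (6 + W**2)/4 = -3/4 + (3/2 + W**2/4) = 3/4 + W**2/4)
S(k) = -2 + k**2 (S(k) = -2 + ((k + k)*k)/2 = -2 + ((2*k)*k)/2 = -2 + (2*k**2)/2 = -2 + k**2)
X = 9/28 (X = -((3/4 + (1/4)*4**2) - 1*7)/7 = -((3/4 + (1/4)*16) - 7)/7 = -((3/4 + 4) - 7)/7 = -(19/4 - 7)/7 = -1/7*(-9/4) = 9/28 ≈ 0.32143)
C = -56 (C = -7 + (-2 + (-3)**2)*(-7) = -7 + (-2 + 9)*(-7) = -7 + 7*(-7) = -7 - 49 = -56)
H(X)*C = 0*(-56) = 0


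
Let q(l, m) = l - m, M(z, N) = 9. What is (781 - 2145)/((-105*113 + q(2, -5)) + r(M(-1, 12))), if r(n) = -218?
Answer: 341/3019 ≈ 0.11295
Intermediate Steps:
(781 - 2145)/((-105*113 + q(2, -5)) + r(M(-1, 12))) = (781 - 2145)/((-105*113 + (2 - 1*(-5))) - 218) = -1364/((-11865 + (2 + 5)) - 218) = -1364/((-11865 + 7) - 218) = -1364/(-11858 - 218) = -1364/(-12076) = -1364*(-1/12076) = 341/3019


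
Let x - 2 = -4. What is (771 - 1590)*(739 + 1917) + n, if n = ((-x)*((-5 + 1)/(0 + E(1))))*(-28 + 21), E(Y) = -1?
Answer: -2175320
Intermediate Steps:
x = -2 (x = 2 - 4 = -2)
n = -56 (n = ((-1*(-2))*((-5 + 1)/(0 - 1)))*(-28 + 21) = (2*(-4/(-1)))*(-7) = (2*(-4*(-1)))*(-7) = (2*4)*(-7) = 8*(-7) = -56)
(771 - 1590)*(739 + 1917) + n = (771 - 1590)*(739 + 1917) - 56 = -819*2656 - 56 = -2175264 - 56 = -2175320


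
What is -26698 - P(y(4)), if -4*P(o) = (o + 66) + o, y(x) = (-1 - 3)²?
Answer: -53347/2 ≈ -26674.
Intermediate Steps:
y(x) = 16 (y(x) = (-4)² = 16)
P(o) = -33/2 - o/2 (P(o) = -((o + 66) + o)/4 = -((66 + o) + o)/4 = -(66 + 2*o)/4 = -33/2 - o/2)
-26698 - P(y(4)) = -26698 - (-33/2 - ½*16) = -26698 - (-33/2 - 8) = -26698 - 1*(-49/2) = -26698 + 49/2 = -53347/2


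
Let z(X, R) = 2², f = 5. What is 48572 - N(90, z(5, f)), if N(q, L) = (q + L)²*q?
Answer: -746668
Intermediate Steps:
z(X, R) = 4
N(q, L) = q*(L + q)² (N(q, L) = (L + q)²*q = q*(L + q)²)
48572 - N(90, z(5, f)) = 48572 - 90*(4 + 90)² = 48572 - 90*94² = 48572 - 90*8836 = 48572 - 1*795240 = 48572 - 795240 = -746668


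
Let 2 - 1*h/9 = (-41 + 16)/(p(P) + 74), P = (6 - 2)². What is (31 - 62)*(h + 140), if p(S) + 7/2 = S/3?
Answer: -454088/91 ≈ -4990.0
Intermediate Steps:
P = 16 (P = 4² = 16)
p(S) = -7/2 + S/3
h = 1908/91 (h = 18 - 9*(-41 + 16)/((-7/2 + (⅓)*16) + 74) = 18 - (-225)/((-7/2 + 16/3) + 74) = 18 - (-225)/(11/6 + 74) = 18 - (-225)/455/6 = 18 - (-225)*6/455 = 18 - 9*(-30/91) = 18 + 270/91 = 1908/91 ≈ 20.967)
(31 - 62)*(h + 140) = (31 - 62)*(1908/91 + 140) = -31*14648/91 = -454088/91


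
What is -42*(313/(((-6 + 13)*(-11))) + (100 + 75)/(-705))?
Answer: 93656/517 ≈ 181.15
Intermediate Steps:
-42*(313/(((-6 + 13)*(-11))) + (100 + 75)/(-705)) = -42*(313/((7*(-11))) + 175*(-1/705)) = -42*(313/(-77) - 35/141) = -42*(313*(-1/77) - 35/141) = -42*(-313/77 - 35/141) = -42*(-46828/10857) = 93656/517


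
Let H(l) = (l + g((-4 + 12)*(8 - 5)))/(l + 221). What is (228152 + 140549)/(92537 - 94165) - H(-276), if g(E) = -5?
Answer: -1885093/8140 ≈ -231.58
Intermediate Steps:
H(l) = (-5 + l)/(221 + l) (H(l) = (l - 5)/(l + 221) = (-5 + l)/(221 + l))
(228152 + 140549)/(92537 - 94165) - H(-276) = (228152 + 140549)/(92537 - 94165) - (-5 - 276)/(221 - 276) = 368701/(-1628) - (-281)/(-55) = 368701*(-1/1628) - (-1)*(-281)/55 = -368701/1628 - 1*281/55 = -368701/1628 - 281/55 = -1885093/8140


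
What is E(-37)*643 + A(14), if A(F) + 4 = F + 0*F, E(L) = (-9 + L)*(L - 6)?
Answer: 1271864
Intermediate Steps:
E(L) = (-9 + L)*(-6 + L)
A(F) = -4 + F (A(F) = -4 + (F + 0*F) = -4 + (F + 0) = -4 + F)
E(-37)*643 + A(14) = (54 + (-37)² - 15*(-37))*643 + (-4 + 14) = (54 + 1369 + 555)*643 + 10 = 1978*643 + 10 = 1271854 + 10 = 1271864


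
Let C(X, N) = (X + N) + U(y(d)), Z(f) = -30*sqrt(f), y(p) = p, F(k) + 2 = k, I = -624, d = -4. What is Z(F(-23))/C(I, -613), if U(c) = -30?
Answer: 150*I/1267 ≈ 0.11839*I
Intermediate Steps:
F(k) = -2 + k
C(X, N) = -30 + N + X (C(X, N) = (X + N) - 30 = (N + X) - 30 = -30 + N + X)
Z(F(-23))/C(I, -613) = (-30*sqrt(-2 - 23))/(-30 - 613 - 624) = -150*I/(-1267) = -150*I*(-1/1267) = 150*I/1267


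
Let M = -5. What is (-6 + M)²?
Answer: 121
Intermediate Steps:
(-6 + M)² = (-6 - 5)² = (-11)² = 121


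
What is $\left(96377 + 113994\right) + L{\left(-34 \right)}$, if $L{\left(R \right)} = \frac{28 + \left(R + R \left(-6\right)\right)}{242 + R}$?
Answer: $\frac{21878683}{104} \approx 2.1037 \cdot 10^{5}$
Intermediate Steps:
$L{\left(R \right)} = \frac{28 - 5 R}{242 + R}$ ($L{\left(R \right)} = \frac{28 + \left(R - 6 R\right)}{242 + R} = \frac{28 - 5 R}{242 + R}$)
$\left(96377 + 113994\right) + L{\left(-34 \right)} = \left(96377 + 113994\right) + \frac{28 - -170}{242 - 34} = 210371 + \frac{28 + 170}{208} = 210371 + \frac{1}{208} \cdot 198 = 210371 + \frac{99}{104} = \frac{21878683}{104}$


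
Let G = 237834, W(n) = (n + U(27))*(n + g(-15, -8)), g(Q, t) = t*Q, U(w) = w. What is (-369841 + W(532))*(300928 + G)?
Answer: -2894768226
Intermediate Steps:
g(Q, t) = Q*t
W(n) = (27 + n)*(120 + n) (W(n) = (n + 27)*(n - 15*(-8)) = (27 + n)*(n + 120) = (27 + n)*(120 + n))
(-369841 + W(532))*(300928 + G) = (-369841 + (3240 + 532² + 147*532))*(300928 + 237834) = (-369841 + (3240 + 283024 + 78204))*538762 = (-369841 + 364468)*538762 = -5373*538762 = -2894768226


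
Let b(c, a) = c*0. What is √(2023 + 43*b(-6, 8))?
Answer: 17*√7 ≈ 44.978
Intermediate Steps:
b(c, a) = 0
√(2023 + 43*b(-6, 8)) = √(2023 + 43*0) = √(2023 + 0) = √2023 = 17*√7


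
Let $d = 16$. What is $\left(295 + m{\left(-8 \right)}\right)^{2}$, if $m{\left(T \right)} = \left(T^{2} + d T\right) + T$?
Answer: $49729$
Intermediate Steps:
$m{\left(T \right)} = T^{2} + 17 T$ ($m{\left(T \right)} = \left(T^{2} + 16 T\right) + T = T^{2} + 17 T$)
$\left(295 + m{\left(-8 \right)}\right)^{2} = \left(295 - 8 \left(17 - 8\right)\right)^{2} = \left(295 - 72\right)^{2} = 223^{2} = 49729$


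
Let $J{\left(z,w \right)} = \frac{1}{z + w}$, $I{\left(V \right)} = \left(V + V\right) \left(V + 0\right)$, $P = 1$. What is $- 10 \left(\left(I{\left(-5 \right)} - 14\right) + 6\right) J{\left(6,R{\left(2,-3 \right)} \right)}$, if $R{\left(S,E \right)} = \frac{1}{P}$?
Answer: $-60$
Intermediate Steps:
$R{\left(S,E \right)} = 1$ ($R{\left(S,E \right)} = 1^{-1} = 1$)
$I{\left(V \right)} = 2 V^{2}$ ($I{\left(V \right)} = 2 V V = 2 V^{2}$)
$J{\left(z,w \right)} = \frac{1}{w + z}$
$- 10 \left(\left(I{\left(-5 \right)} - 14\right) + 6\right) J{\left(6,R{\left(2,-3 \right)} \right)} = \frac{\left(-10\right) \left(\left(2 \left(-5\right)^{2} - 14\right) + 6\right)}{1 + 6} = \frac{\left(-10\right) \left(\left(2 \cdot 25 - 14\right) + 6\right)}{7} = - 10 \left(\left(50 - 14\right) + 6\right) \frac{1}{7} = - 10 \left(36 + 6\right) \frac{1}{7} = \left(-10\right) 42 \cdot \frac{1}{7} = \left(-420\right) \frac{1}{7} = -60$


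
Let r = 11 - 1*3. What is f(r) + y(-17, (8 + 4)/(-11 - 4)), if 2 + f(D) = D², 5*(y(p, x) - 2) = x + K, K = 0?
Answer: 1596/25 ≈ 63.840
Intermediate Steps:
r = 8 (r = 11 - 3 = 8)
y(p, x) = 2 + x/5 (y(p, x) = 2 + (x + 0)/5 = 2 + x/5)
f(D) = -2 + D²
f(r) + y(-17, (8 + 4)/(-11 - 4)) = (-2 + 8²) + (2 + ((8 + 4)/(-11 - 4))/5) = (-2 + 64) + (2 + (12/(-15))/5) = 62 + (2 + (12*(-1/15))/5) = 62 + (2 + (⅕)*(-⅘)) = 62 + (2 - 4/25) = 62 + 46/25 = 1596/25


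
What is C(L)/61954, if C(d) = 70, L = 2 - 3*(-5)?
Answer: 35/30977 ≈ 0.0011299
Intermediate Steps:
L = 17 (L = 2 + 15 = 17)
C(L)/61954 = 70/61954 = 70*(1/61954) = 35/30977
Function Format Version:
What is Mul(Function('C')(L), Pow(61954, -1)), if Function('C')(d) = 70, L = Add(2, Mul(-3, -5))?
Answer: Rational(35, 30977) ≈ 0.0011299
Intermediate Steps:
L = 17 (L = Add(2, 15) = 17)
Mul(Function('C')(L), Pow(61954, -1)) = Mul(70, Pow(61954, -1)) = Mul(70, Rational(1, 61954)) = Rational(35, 30977)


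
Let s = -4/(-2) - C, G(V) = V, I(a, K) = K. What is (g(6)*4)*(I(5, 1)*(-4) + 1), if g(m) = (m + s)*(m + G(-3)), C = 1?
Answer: -252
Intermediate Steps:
s = 1 (s = -4/(-2) - 1*1 = -4*(-½) - 1 = 2 - 1 = 1)
g(m) = (1 + m)*(-3 + m) (g(m) = (m + 1)*(m - 3) = (1 + m)*(-3 + m))
(g(6)*4)*(I(5, 1)*(-4) + 1) = ((-3 + 6² - 2*6)*4)*(1*(-4) + 1) = ((-3 + 36 - 12)*4)*(-4 + 1) = (21*4)*(-3) = 84*(-3) = -252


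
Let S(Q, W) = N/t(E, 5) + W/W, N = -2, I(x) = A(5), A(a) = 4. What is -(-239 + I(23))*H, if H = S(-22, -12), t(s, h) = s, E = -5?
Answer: 329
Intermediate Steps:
I(x) = 4
S(Q, W) = 7/5 (S(Q, W) = -2/(-5) + W/W = -2*(-⅕) + 1 = ⅖ + 1 = 7/5)
H = 7/5 ≈ 1.4000
-(-239 + I(23))*H = -(-239 + 4)*7/5 = -(-235)*7/5 = -1*(-329) = 329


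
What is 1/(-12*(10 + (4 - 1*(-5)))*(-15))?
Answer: 1/3420 ≈ 0.00029240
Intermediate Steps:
1/(-12*(10 + (4 - 1*(-5)))*(-15)) = 1/(-12*(10 + (4 + 5))*(-15)) = 1/(-12*(10 + 9)*(-15)) = 1/(-12*19*(-15)) = 1/(-228*(-15)) = 1/3420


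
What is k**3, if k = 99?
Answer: 970299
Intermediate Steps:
k**3 = 99**3 = 970299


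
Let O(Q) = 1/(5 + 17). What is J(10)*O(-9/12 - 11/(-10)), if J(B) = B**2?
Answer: 50/11 ≈ 4.5455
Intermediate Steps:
O(Q) = 1/22
J(10)*O(-9/12 - 11/(-10)) = 10**2*(1/22) = 100*(1/22) = 50/11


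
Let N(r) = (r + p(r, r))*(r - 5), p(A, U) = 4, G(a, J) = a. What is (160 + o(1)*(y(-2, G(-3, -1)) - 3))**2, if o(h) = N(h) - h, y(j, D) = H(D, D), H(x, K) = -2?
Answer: 70225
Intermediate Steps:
N(r) = (-5 + r)*(4 + r) (N(r) = (r + 4)*(r - 5) = (4 + r)*(-5 + r) = (-5 + r)*(4 + r))
y(j, D) = -2
o(h) = -20 + h**2 - 2*h (o(h) = (-20 + h**2 - h) - h = -20 + h**2 - 2*h)
(160 + o(1)*(y(-2, G(-3, -1)) - 3))**2 = (160 + (-20 + 1**2 - 2*1)*(-2 - 3))**2 = (160 + (-20 + 1 - 2)*(-5))**2 = (160 - 21*(-5))**2 = (160 + 105)**2 = 265**2 = 70225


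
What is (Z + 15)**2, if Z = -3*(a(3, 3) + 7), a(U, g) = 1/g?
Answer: 49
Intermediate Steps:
Z = -22 (Z = -3*(1/3 + 7) = -3*22/3 = -22)
(Z + 15)**2 = (-22 + 15)**2 = (-7)**2 = 49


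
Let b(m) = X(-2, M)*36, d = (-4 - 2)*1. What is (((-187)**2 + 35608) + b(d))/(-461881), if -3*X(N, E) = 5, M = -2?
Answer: -70517/461881 ≈ -0.15267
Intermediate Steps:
d = -6 (d = -6*1 = -6)
X(N, E) = -5/3 (X(N, E) = -1/3*5 = -5/3)
b(m) = -60 (b(m) = -5/3*36 = -60)
(((-187)**2 + 35608) + b(d))/(-461881) = (((-187)**2 + 35608) - 60)/(-461881) = ((34969 + 35608) - 60)*(-1/461881) = (70577 - 60)*(-1/461881) = 70517*(-1/461881) = -70517/461881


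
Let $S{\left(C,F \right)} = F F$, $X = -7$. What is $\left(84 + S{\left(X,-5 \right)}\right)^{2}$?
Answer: $11881$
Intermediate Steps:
$S{\left(C,F \right)} = F^{2}$
$\left(84 + S{\left(X,-5 \right)}\right)^{2} = \left(84 + \left(-5\right)^{2}\right)^{2} = \left(84 + 25\right)^{2} = 109^{2} = 11881$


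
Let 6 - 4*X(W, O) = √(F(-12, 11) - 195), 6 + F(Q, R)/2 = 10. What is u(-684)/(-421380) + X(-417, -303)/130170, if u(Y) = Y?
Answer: 66421/40630396 - I*√187/520680 ≈ 0.0016348 - 2.6263e-5*I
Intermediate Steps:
F(Q, R) = 8 (F(Q, R) = -12 + 2*10 = -12 + 20 = 8)
X(W, O) = 3/2 - I*√187/4 (X(W, O) = 3/2 - √(8 - 195)/4 = 3/2 - I*√187/4)
u(-684)/(-421380) + X(-417, -303)/130170 = -684/(-421380) + (3/2 - I*√187/4)/130170 = -684*(-1/421380) + (3/2 - I*√187/4)*(1/130170) = 19/11705 + (1/86780 - I*√187/520680) = 66421/40630396 - I*√187/520680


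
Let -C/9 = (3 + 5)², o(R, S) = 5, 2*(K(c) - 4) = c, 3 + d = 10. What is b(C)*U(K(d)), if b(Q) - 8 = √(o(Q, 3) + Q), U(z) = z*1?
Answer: 60 + 15*I*√571/2 ≈ 60.0 + 179.22*I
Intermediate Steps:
d = 7 (d = -3 + 10 = 7)
K(c) = 4 + c/2
U(z) = z
C = -576 (C = -9*(3 + 5)² = -9*8² = -9*64 = -576)
b(Q) = 8 + √(5 + Q)
b(C)*U(K(d)) = (8 + √(5 - 576))*(4 + (½)*7) = (8 + √(-571))*(4 + 7/2) = (8 + I*√571)*(15/2) = 60 + 15*I*√571/2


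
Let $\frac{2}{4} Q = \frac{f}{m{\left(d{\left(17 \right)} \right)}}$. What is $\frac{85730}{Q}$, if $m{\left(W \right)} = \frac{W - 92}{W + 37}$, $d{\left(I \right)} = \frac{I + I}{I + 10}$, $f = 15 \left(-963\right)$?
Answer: $\frac{21003850}{2984337} \approx 7.038$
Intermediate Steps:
$f = -14445$
$d{\left(I \right)} = \frac{2 I}{10 + I}$
$m{\left(W \right)} = \frac{-92 + W}{37 + W}$
$Q = \frac{2984337}{245}$ ($Q = 2 \left(- \frac{14445}{\frac{1}{37 + 2 \cdot 17 \frac{1}{10 + 17}} \left(-92 + 2 \cdot 17 \frac{1}{10 + 17}\right)}\right) = 2 \left(- \frac{14445}{\frac{1}{37 + 2 \cdot 17 \cdot \frac{1}{27}} \left(-92 + 2 \cdot 17 \cdot \frac{1}{27}\right)}\right) = 2 \left(- \frac{14445}{\frac{1}{37 + \frac{34}{27}} \left(-92 + \frac{34}{27}\right)}\right) = 2 \left(- \frac{14445}{\frac{1}{\frac{1033}{27}} \left(- \frac{2450}{27}\right)}\right) = 2 \left(- \frac{14445}{\frac{27}{1033} \left(- \frac{2450}{27}\right)}\right) = 2 \left(- \frac{14445}{- \frac{2450}{1033}}\right) = 2 \left(\left(-14445\right) \left(- \frac{1033}{2450}\right)\right) = 2 \cdot \frac{2984337}{490} = \frac{2984337}{245} \approx 12181.0$)
$\frac{85730}{Q} = \frac{85730}{\frac{2984337}{245}} = 85730 \cdot \frac{245}{2984337} = \frac{21003850}{2984337}$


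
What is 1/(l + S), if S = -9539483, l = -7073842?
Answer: -1/16613325 ≈ -6.0193e-8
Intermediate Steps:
1/(l + S) = 1/(-7073842 - 9539483) = 1/(-16613325) = -1/16613325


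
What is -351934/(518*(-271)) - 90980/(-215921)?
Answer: 44380765827/15155279069 ≈ 2.9284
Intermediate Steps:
-351934/(518*(-271)) - 90980/(-215921) = -351934/(-140378) - 90980*(-1/215921) = -351934*(-1/140378) + 90980/215921 = 175967/70189 + 90980/215921 = 44380765827/15155279069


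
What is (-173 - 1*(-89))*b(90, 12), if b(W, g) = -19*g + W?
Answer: 11592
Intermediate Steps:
b(W, g) = W - 19*g
(-173 - 1*(-89))*b(90, 12) = (-173 - 1*(-89))*(90 - 19*12) = (-173 + 89)*(90 - 228) = -84*(-138) = 11592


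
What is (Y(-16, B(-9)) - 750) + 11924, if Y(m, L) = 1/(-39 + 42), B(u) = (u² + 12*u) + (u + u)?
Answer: 33523/3 ≈ 11174.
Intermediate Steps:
B(u) = u² + 14*u (B(u) = (u² + 12*u) + 2*u = u² + 14*u)
Y(m, L) = ⅓ (Y(m, L) = 1/3 = ⅓)
(Y(-16, B(-9)) - 750) + 11924 = (⅓ - 750) + 11924 = -2249/3 + 11924 = 33523/3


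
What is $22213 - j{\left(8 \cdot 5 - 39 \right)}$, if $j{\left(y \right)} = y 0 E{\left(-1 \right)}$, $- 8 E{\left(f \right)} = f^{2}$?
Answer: $22213$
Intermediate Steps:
$E{\left(f \right)} = - \frac{f^{2}}{8}$
$j{\left(y \right)} = 0$ ($j{\left(y \right)} = y 0 \left(- \frac{\left(-1\right)^{2}}{8}\right) = 0 \left(\left(- \frac{1}{8}\right) 1\right) = 0 \left(- \frac{1}{8}\right) = 0$)
$22213 - j{\left(8 \cdot 5 - 39 \right)} = 22213 - 0 = 22213 + 0 = 22213$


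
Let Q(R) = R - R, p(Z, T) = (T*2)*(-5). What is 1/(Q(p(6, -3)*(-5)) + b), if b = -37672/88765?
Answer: -88765/37672 ≈ -2.3563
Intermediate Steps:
p(Z, T) = -10*T (p(Z, T) = (2*T)*(-5) = -10*T)
b = -37672/88765 (b = -37672*1/88765 = -37672/88765 ≈ -0.42440)
Q(R) = 0
1/(Q(p(6, -3)*(-5)) + b) = 1/(0 - 37672/88765) = 1/(-37672/88765) = -88765/37672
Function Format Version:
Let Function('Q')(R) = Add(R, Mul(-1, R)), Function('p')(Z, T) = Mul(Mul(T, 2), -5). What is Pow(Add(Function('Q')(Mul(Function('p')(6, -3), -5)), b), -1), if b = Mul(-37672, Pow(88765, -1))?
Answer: Rational(-88765, 37672) ≈ -2.3563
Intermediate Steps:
Function('p')(Z, T) = Mul(-10, T) (Function('p')(Z, T) = Mul(Mul(2, T), -5) = Mul(-10, T))
b = Rational(-37672, 88765) (b = Mul(-37672, Rational(1, 88765)) = Rational(-37672, 88765) ≈ -0.42440)
Function('Q')(R) = 0
Pow(Add(Function('Q')(Mul(Function('p')(6, -3), -5)), b), -1) = Pow(Add(0, Rational(-37672, 88765)), -1) = Pow(Rational(-37672, 88765), -1) = Rational(-88765, 37672)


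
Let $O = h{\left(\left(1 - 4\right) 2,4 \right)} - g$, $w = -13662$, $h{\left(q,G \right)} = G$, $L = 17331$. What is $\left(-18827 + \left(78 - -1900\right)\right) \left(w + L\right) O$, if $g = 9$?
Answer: $309094905$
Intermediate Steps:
$O = -5$ ($O = 4 - 9 = -5$)
$\left(-18827 + \left(78 - -1900\right)\right) \left(w + L\right) O = \left(-18827 + \left(78 - -1900\right)\right) \left(-13662 + 17331\right) \left(-5\right) = \left(-18827 + \left(78 + 1900\right)\right) 3669 \left(-5\right) = \left(-18827 + 1978\right) 3669 \left(-5\right) = \left(-16849\right) 3669 \left(-5\right) = \left(-61818981\right) \left(-5\right) = 309094905$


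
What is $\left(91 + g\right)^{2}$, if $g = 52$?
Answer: $20449$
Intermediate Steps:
$\left(91 + g\right)^{2} = \left(91 + 52\right)^{2} = 143^{2} = 20449$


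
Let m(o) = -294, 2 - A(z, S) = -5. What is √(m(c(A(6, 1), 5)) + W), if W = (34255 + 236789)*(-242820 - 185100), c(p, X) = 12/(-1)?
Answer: I*√115985148774 ≈ 3.4057e+5*I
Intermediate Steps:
A(z, S) = 7 (A(z, S) = 2 - 1*(-5) = 2 + 5 = 7)
c(p, X) = -12 (c(p, X) = 12*(-1) = -12)
W = -115985148480 (W = 271044*(-427920) = -115985148480)
√(m(c(A(6, 1), 5)) + W) = √(-294 - 115985148480) = √(-115985148774) = I*√115985148774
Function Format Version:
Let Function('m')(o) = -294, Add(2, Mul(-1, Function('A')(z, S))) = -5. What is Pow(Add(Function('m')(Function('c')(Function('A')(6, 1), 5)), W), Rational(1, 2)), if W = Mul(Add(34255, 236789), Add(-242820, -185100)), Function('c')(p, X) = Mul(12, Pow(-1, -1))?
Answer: Mul(I, Pow(115985148774, Rational(1, 2))) ≈ Mul(3.4057e+5, I)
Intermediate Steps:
Function('A')(z, S) = 7 (Function('A')(z, S) = Add(2, Mul(-1, -5)) = Add(2, 5) = 7)
Function('c')(p, X) = -12 (Function('c')(p, X) = Mul(12, -1) = -12)
W = -115985148480 (W = Mul(271044, -427920) = -115985148480)
Pow(Add(Function('m')(Function('c')(Function('A')(6, 1), 5)), W), Rational(1, 2)) = Pow(Add(-294, -115985148480), Rational(1, 2)) = Pow(-115985148774, Rational(1, 2)) = Mul(I, Pow(115985148774, Rational(1, 2)))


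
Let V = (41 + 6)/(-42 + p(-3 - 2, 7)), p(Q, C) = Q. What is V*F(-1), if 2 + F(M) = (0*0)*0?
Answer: 2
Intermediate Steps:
V = -1 (V = (41 + 6)/(-42 + (-3 - 2)) = 47/(-42 - 5) = 47/(-47) = 47*(-1/47) = -1)
F(M) = -2 (F(M) = -2 + (0*0)*0 = -2 + 0*0 = -2 + 0 = -2)
V*F(-1) = -1*(-2) = 2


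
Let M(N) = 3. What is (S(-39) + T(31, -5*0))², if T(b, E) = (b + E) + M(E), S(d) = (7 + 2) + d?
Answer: 16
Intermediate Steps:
S(d) = 9 + d
T(b, E) = 3 + E + b (T(b, E) = (b + E) + 3 = (E + b) + 3 = 3 + E + b)
(S(-39) + T(31, -5*0))² = ((9 - 39) + (3 - 5*0 + 31))² = (-30 + (3 + 0 + 31))² = (-30 + 34)² = 4² = 16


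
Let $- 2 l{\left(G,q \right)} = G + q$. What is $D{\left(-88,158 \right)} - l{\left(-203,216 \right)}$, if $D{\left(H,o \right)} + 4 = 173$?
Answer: $\frac{351}{2} \approx 175.5$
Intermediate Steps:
$l{\left(G,q \right)} = - \frac{G}{2} - \frac{q}{2}$ ($l{\left(G,q \right)} = - \frac{G + q}{2} = - \frac{G}{2} - \frac{q}{2}$)
$D{\left(H,o \right)} = 169$ ($D{\left(H,o \right)} = -4 + 173 = 169$)
$D{\left(-88,158 \right)} - l{\left(-203,216 \right)} = 169 - \left(\left(- \frac{1}{2}\right) \left(-203\right) - 108\right) = 169 - \left(\frac{203}{2} - 108\right) = 169 - - \frac{13}{2} = 169 + \frac{13}{2} = \frac{351}{2}$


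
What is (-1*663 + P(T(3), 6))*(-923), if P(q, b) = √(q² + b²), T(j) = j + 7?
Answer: 611949 - 1846*√34 ≈ 6.0119e+5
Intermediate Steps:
T(j) = 7 + j
P(q, b) = √(b² + q²)
(-1*663 + P(T(3), 6))*(-923) = (-1*663 + √(6² + (7 + 3)²))*(-923) = (-663 + √(36 + 10²))*(-923) = (-663 + √(36 + 100))*(-923) = (-663 + √136)*(-923) = (-663 + 2*√34)*(-923) = 611949 - 1846*√34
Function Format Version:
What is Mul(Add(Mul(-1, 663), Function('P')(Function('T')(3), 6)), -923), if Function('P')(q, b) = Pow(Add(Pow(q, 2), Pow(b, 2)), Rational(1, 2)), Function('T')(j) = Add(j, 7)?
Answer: Add(611949, Mul(-1846, Pow(34, Rational(1, 2)))) ≈ 6.0119e+5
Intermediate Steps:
Function('T')(j) = Add(7, j)
Function('P')(q, b) = Pow(Add(Pow(b, 2), Pow(q, 2)), Rational(1, 2))
Mul(Add(Mul(-1, 663), Function('P')(Function('T')(3), 6)), -923) = Mul(Add(Mul(-1, 663), Pow(Add(Pow(6, 2), Pow(Add(7, 3), 2)), Rational(1, 2))), -923) = Mul(Add(-663, Pow(Add(36, Pow(10, 2)), Rational(1, 2))), -923) = Mul(Add(-663, Pow(Add(36, 100), Rational(1, 2))), -923) = Mul(Add(-663, Pow(136, Rational(1, 2))), -923) = Mul(Add(-663, Mul(2, Pow(34, Rational(1, 2)))), -923) = Add(611949, Mul(-1846, Pow(34, Rational(1, 2))))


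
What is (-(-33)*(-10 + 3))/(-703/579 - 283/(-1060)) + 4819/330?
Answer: 49586795737/191836590 ≈ 258.48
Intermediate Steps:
(-(-33)*(-10 + 3))/(-703/579 - 283/(-1060)) + 4819/330 = (-(-33)*(-7))/(-703*1/579 - 283*(-1/1060)) + 4819*(1/330) = (-1*231)/(-703/579 + 283/1060) + 4819/330 = -231/(-581323/613740) + 4819/330 = -231*(-613740/581323) + 4819/330 = 141773940/581323 + 4819/330 = 49586795737/191836590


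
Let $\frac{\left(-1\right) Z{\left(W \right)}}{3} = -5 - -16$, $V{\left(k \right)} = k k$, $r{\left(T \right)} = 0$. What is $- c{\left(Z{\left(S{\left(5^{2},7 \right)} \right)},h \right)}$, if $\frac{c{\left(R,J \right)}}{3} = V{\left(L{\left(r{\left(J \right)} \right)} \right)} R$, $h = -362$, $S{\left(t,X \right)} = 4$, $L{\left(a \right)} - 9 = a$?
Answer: $8019$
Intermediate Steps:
$L{\left(a \right)} = 9 + a$
$V{\left(k \right)} = k^{2}$
$Z{\left(W \right)} = -33$ ($Z{\left(W \right)} = - 3 \left(-5 - -16\right) = - 3 \left(-5 + 16\right) = \left(-3\right) 11 = -33$)
$c{\left(R,J \right)} = 243 R$ ($c{\left(R,J \right)} = 3 \left(9 + 0\right)^{2} R = 3 \cdot 9^{2} R = 3 \cdot 81 R = 243 R$)
$- c{\left(Z{\left(S{\left(5^{2},7 \right)} \right)},h \right)} = - 243 \left(-33\right) = \left(-1\right) \left(-8019\right) = 8019$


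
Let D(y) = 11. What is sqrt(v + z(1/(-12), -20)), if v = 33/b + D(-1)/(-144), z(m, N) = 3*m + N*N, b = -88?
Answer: sqrt(57499)/12 ≈ 19.982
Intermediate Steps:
z(m, N) = N**2 + 3*m (z(m, N) = 3*m + N**2 = N**2 + 3*m)
v = -65/144 (v = 33/(-88) + 11/(-144) = 33*(-1/88) + 11*(-1/144) = -3/8 - 11/144 = -65/144 ≈ -0.45139)
sqrt(v + z(1/(-12), -20)) = sqrt(-65/144 + ((-20)**2 + 3/(-12))) = sqrt(-65/144 + (400 + 3*(-1/12))) = sqrt(-65/144 + (400 - 1/4)) = sqrt(-65/144 + 1599/4) = sqrt(57499/144) = sqrt(57499)/12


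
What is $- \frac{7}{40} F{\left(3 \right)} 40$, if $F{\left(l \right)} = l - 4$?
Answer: $7$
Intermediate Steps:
$F{\left(l \right)} = -4 + l$
$- \frac{7}{40} F{\left(3 \right)} 40 = - \frac{7}{40} \left(-4 + 3\right) 40 = \left(-7\right) \frac{1}{40} \left(-1\right) 40 = \left(- \frac{7}{40}\right) \left(-1\right) 40 = \frac{7}{40} \cdot 40 = 7$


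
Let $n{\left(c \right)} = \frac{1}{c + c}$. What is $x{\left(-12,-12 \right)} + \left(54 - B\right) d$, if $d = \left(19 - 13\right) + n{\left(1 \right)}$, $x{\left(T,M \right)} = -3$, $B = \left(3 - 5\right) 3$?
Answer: $387$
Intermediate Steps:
$n{\left(c \right)} = \frac{1}{2 c}$
$B = -6$ ($B = \left(-2\right) 3 = -6$)
$d = \frac{13}{2}$ ($d = \left(19 - 13\right) + \frac{1}{2 \cdot 1} = 6 + \frac{1}{2} \cdot 1 = 6 + \frac{1}{2} = \frac{13}{2} \approx 6.5$)
$x{\left(-12,-12 \right)} + \left(54 - B\right) d = -3 + \left(54 - -6\right) \frac{13}{2} = -3 + \left(54 + 6\right) \frac{13}{2} = -3 + 60 \cdot \frac{13}{2} = -3 + 390 = 387$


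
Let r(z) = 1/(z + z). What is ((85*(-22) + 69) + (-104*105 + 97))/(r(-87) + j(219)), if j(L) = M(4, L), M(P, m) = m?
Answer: -2196576/38105 ≈ -57.645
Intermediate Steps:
r(z) = 1/(2*z)
j(L) = L
((85*(-22) + 69) + (-104*105 + 97))/(r(-87) + j(219)) = ((85*(-22) + 69) + (-104*105 + 97))/((1/2)/(-87) + 219) = ((-1870 + 69) + (-10920 + 97))/((1/2)*(-1/87) + 219) = (-1801 - 10823)/(-1/174 + 219) = -12624/38105/174 = -12624*174/38105 = -2196576/38105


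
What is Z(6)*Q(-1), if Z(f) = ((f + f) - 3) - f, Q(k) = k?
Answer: -3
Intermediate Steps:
Z(f) = -3 + f (Z(f) = (2*f - 3) - f = (-3 + 2*f) - f = -3 + f)
Z(6)*Q(-1) = (-3 + 6)*(-1) = 3*(-1) = -3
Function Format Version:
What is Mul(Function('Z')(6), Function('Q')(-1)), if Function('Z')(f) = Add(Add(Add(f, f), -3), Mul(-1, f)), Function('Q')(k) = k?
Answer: -3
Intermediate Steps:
Function('Z')(f) = Add(-3, f) (Function('Z')(f) = Add(Add(Mul(2, f), -3), Mul(-1, f)) = Add(Add(-3, Mul(2, f)), Mul(-1, f)) = Add(-3, f))
Mul(Function('Z')(6), Function('Q')(-1)) = Mul(Add(-3, 6), -1) = Mul(3, -1) = -3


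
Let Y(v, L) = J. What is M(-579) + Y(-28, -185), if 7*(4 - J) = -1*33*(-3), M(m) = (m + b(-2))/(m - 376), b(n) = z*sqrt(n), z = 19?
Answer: -63752/6685 - 19*I*sqrt(2)/955 ≈ -9.5366 - 0.028136*I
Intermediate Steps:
b(n) = 19*sqrt(n)
M(m) = (m + 19*I*sqrt(2))/(-376 + m) (M(m) = (m + 19*sqrt(-2))/(m - 376) = (m + 19*(I*sqrt(2)))/(-376 + m) = (m + 19*I*sqrt(2))/(-376 + m))
J = -71/7 (J = 4 - (-1*33)*(-3)/7 = 4 - (-33)*(-3)/7 = 4 - 1/7*99 = 4 - 99/7 = -71/7 ≈ -10.143)
Y(v, L) = -71/7
M(-579) + Y(-28, -185) = (-579 + 19*I*sqrt(2))/(-376 - 579) - 71/7 = (-579 + 19*I*sqrt(2))/(-955) - 71/7 = -(-579 + 19*I*sqrt(2))/955 - 71/7 = (579/955 - 19*I*sqrt(2)/955) - 71/7 = -63752/6685 - 19*I*sqrt(2)/955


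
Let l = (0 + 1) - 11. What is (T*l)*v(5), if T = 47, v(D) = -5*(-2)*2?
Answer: -9400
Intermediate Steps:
l = -10 (l = 1 - 11 = -10)
v(D) = 20 (v(D) = 10*2 = 20)
(T*l)*v(5) = (47*(-10))*20 = -470*20 = -9400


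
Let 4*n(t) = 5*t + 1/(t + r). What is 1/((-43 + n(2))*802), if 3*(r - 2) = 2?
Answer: -28/908265 ≈ -3.0828e-5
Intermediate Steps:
r = 8/3 (r = 2 + (1/3)*2 = 2 + 2/3 = 8/3 ≈ 2.6667)
n(t) = 1/(4*(8/3 + t)) + 5*t/4 (n(t) = (5*t + 1/(t + 8/3))/4 = (5*t + 1/(8/3 + t))/4 = (1/(8/3 + t) + 5*t)/4 = 1/(4*(8/3 + t)) + 5*t/4)
1/((-43 + n(2))*802) = 1/(-43 + (3 + 15*2**2 + 40*2)/(4*(8 + 3*2))*802) = (1/802)/(-43 + (3 + 15*4 + 80)/(4*(8 + 6))) = (1/802)/(-43 + (1/4)*(3 + 60 + 80)/14) = (1/802)/(-43 + (1/4)*(1/14)*143) = (1/802)/(-43 + 143/56) = (1/802)/(-2265/56) = -56/2265*1/802 = -28/908265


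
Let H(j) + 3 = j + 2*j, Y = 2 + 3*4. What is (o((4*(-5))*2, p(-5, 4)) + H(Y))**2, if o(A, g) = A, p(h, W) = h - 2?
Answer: 1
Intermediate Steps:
p(h, W) = -2 + h
Y = 14 (Y = 2 + 12 = 14)
H(j) = -3 + 3*j (H(j) = -3 + (j + 2*j) = -3 + 3*j)
(o((4*(-5))*2, p(-5, 4)) + H(Y))**2 = ((4*(-5))*2 + (-3 + 3*14))**2 = (-20*2 + (-3 + 42))**2 = (-40 + 39)**2 = (-1)**2 = 1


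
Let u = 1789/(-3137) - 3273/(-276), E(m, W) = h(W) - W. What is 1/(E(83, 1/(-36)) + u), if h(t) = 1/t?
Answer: -1298718/32057317 ≈ -0.040512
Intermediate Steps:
E(m, W) = 1/W - W
u = 3257879/288604 (u = 1789*(-1/3137) - 3273*(-1/276) = -1789/3137 + 1091/92 = 3257879/288604 ≈ 11.288)
1/(E(83, 1/(-36)) + u) = 1/((1/(1/(-36)) - 1/(-36)) + 3257879/288604) = 1/((1/(-1/36) - 1*(-1/36)) + 3257879/288604) = 1/((-36 + 1/36) + 3257879/288604) = 1/(-1295/36 + 3257879/288604) = 1/(-32057317/1298718) = -1298718/32057317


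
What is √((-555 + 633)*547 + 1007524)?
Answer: √1050190 ≈ 1024.8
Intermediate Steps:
√((-555 + 633)*547 + 1007524) = √(78*547 + 1007524) = √(42666 + 1007524) = √1050190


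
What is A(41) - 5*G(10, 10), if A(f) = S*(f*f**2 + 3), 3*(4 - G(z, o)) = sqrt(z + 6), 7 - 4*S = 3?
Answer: 206732/3 ≈ 68911.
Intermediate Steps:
S = 1 (S = 7/4 - 1/4*3 = 7/4 - 3/4 = 1)
G(z, o) = 4 - sqrt(6 + z)/3 (G(z, o) = 4 - sqrt(z + 6)/3 = 4 - sqrt(6 + z)/3)
A(f) = 3 + f**3 (A(f) = 1*(f*f**2 + 3) = 1*(f**3 + 3) = 1*(3 + f**3) = 3 + f**3)
A(41) - 5*G(10, 10) = (3 + 41**3) - 5*(4 - sqrt(6 + 10)/3) = (3 + 68921) - 5*(4 - sqrt(16)/3) = 68924 - 5*(4 - 1/3*4) = 68924 - 5*(4 - 4/3) = 68924 - 5*8/3 = 68924 - 1*40/3 = 68924 - 40/3 = 206732/3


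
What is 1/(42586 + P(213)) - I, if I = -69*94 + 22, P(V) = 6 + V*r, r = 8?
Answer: 286329345/44296 ≈ 6464.0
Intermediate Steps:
P(V) = 6 + 8*V (P(V) = 6 + V*8 = 6 + 8*V)
I = -6464 (I = -6486 + 22 = -6464)
1/(42586 + P(213)) - I = 1/(42586 + (6 + 8*213)) - 1*(-6464) = 1/(42586 + (6 + 1704)) + 6464 = 1/(42586 + 1710) + 6464 = 1/44296 + 6464 = 286329345/44296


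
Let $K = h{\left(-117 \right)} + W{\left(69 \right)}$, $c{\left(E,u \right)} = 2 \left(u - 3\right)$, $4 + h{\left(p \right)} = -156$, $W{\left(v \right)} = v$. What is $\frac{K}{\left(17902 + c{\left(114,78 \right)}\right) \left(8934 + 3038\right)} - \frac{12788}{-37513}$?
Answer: $\frac{120161762043}{352489345264} \approx 0.34089$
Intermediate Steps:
$h{\left(p \right)} = -160$ ($h{\left(p \right)} = -4 - 156 = -160$)
$c{\left(E,u \right)} = -6 + 2 u$ ($c{\left(E,u \right)} = 2 \left(-3 + u\right) = -6 + 2 u$)
$K = -91$ ($K = -160 + 69 = -91$)
$\frac{K}{\left(17902 + c{\left(114,78 \right)}\right) \left(8934 + 3038\right)} - \frac{12788}{-37513} = - \frac{91}{\left(17902 + \left(-6 + 2 \cdot 78\right)\right) \left(8934 + 3038\right)} - \frac{12788}{-37513} = - \frac{91}{\left(17902 + \left(-6 + 156\right)\right) 11972} - - \frac{556}{1631} = - \frac{91}{\left(17902 + 150\right) 11972} + \frac{556}{1631} = - \frac{91}{18052 \cdot 11972} + \frac{556}{1631} = - \frac{91}{216118544} + \frac{556}{1631} = \frac{120161762043}{352489345264}$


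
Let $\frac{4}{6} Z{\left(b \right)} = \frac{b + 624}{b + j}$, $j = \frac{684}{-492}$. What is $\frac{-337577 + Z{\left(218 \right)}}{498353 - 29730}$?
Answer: $- \frac{2997969554}{4161840863} \approx -0.72035$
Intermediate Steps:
$j = - \frac{57}{41}$ ($j = 684 \left(- \frac{1}{492}\right) = - \frac{57}{41} \approx -1.3902$)
$Z{\left(b \right)} = \frac{3 \left(624 + b\right)}{2 \left(- \frac{57}{41} + b\right)}$ ($Z{\left(b \right)} = \frac{3 \frac{b + 624}{b - \frac{57}{41}}}{2} = \frac{3 \frac{624 + b}{- \frac{57}{41} + b}}{2} = \frac{3 \left(624 + b\right)}{2 \left(- \frac{57}{41} + b\right)}$)
$\frac{-337577 + Z{\left(218 \right)}}{498353 - 29730} = \frac{-337577 + \frac{123 \left(624 + 218\right)}{2 \left(-57 + 41 \cdot 218\right)}}{498353 - 29730} = \frac{-337577 + \frac{123}{2} \frac{1}{-57 + 8938} \cdot 842}{468623} = \left(-337577 + \frac{123}{2} \cdot \frac{1}{8881} \cdot 842\right) \frac{1}{468623} = \left(-337577 + \frac{51783}{8881}\right) \frac{1}{468623} = \left(- \frac{2997969554}{8881}\right) \frac{1}{468623} = - \frac{2997969554}{4161840863}$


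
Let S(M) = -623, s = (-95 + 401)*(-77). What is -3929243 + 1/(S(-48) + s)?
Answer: -95028741956/24185 ≈ -3.9292e+6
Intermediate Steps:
s = -23562 (s = 306*(-77) = -23562)
-3929243 + 1/(S(-48) + s) = -3929243 + 1/(-623 - 23562) = -3929243 + 1/(-24185) = -3929243 - 1/24185 = -95028741956/24185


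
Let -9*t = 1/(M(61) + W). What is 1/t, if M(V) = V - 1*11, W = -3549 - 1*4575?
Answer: 72666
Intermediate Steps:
W = -8124 (W = -3549 - 4575 = -8124)
M(V) = -11 + V (M(V) = V - 11 = -11 + V)
t = 1/72666 (t = -1/(9*((-11 + 61) - 8124)) = -1/(9*(50 - 8124)) = -⅑/(-8074) = -⅑*(-1/8074) = 1/72666 ≈ 1.3762e-5)
1/t = 1/(1/72666) = 72666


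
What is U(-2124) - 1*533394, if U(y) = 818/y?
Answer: -566464837/1062 ≈ -5.3339e+5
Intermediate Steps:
U(-2124) - 1*533394 = 818/(-2124) - 1*533394 = 818*(-1/2124) - 533394 = -409/1062 - 533394 = -566464837/1062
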